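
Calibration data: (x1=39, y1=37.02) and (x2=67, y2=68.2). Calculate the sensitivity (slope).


slope = (y2 - y1) / (x2 - x1)
= (68.2 - 37.02) / (67 - 39)
= 31.1800 / 28
= 1.1136

1.1136


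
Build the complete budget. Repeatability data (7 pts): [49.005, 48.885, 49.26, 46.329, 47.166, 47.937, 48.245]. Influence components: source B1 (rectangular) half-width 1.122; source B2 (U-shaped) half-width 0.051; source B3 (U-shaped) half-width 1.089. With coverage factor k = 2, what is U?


mean = (49.005 + 48.885 + 49.26 + 46.329 + 47.166 + 47.937 + 48.245) / 7 = 48.11814286
s = sqrt(sum((x - mean)^2)/(n-1)) = 1.0673126
u_A = s / sqrt(n) = 1.0673126 / sqrt(7) = 0.40340624
u_B1 = 1.122 / sqrt(3) = 0.647787
u_B2 = 0.051 / sqrt(2) = 0.036062446
u_B3 = 1.089 / sqrt(2) = 0.77003928
uc = sqrt(0.40340624^2 + 0.647787^2 + 0.036062446^2 + 0.77003928^2) = 1.0847237
U = k * uc = 2 * 1.0847237
U = 2.1694

2.1694


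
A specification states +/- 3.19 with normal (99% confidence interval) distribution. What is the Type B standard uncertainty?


u_B = half_width / 2.576
u_B = 3.19 / 2.576
u_B = 1.2384

1.2384


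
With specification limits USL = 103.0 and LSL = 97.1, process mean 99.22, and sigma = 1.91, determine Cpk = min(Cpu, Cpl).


Cpu = (USL - mean) / (3*sigma) = (103.0 - 99.22) / (3*1.91) = 0.6597
Cpl = (mean - LSL) / (3*sigma) = (99.22 - 97.1) / (3*1.91) = 0.3700
Cpk = min(Cpu, Cpl) = 0.3700

0.3700


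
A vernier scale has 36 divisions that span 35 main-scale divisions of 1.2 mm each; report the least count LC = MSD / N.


LC = MSD / n_div
= 1.2 / 36
= 0.0333

0.0333


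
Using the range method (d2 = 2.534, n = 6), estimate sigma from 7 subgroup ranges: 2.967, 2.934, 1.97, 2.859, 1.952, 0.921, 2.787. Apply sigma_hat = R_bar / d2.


R_bar = (2.967 + 2.934 + 1.97 + 2.859 + 1.952 + 0.921 + 2.787) / 7
R_bar = 16.39 / 7 = 2.3414286
sigma_hat = R_bar / d2 = 2.3414286 / 2.534 = 0.9240

0.9240


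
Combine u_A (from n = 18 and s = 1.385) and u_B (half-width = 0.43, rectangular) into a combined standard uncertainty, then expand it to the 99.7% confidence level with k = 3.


u_A = s / sqrt(n) = 1.385 / sqrt(18) = 0.32644763
u_B = half_width / sqrt(3) = 0.43 / sqrt(3) = 0.24826062
uc = sqrt(u_A^2 + u_B^2) = sqrt(0.32644763^2 + 0.24826062^2) = 0.41012363
U = k * uc = 3 * 0.41012363
U = 1.2304

1.2304


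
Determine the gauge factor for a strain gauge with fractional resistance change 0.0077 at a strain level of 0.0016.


GF = (dR/R) / epsilon
= 0.0077 / 0.0016
= 4.8125

4.8125


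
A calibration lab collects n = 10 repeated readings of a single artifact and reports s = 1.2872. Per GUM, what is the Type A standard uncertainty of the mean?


u_A = s / sqrt(n)
u_A = 1.2872 / sqrt(10)
u_A = 1.2872 / 3.1622777
u_A = 0.4070

0.4070


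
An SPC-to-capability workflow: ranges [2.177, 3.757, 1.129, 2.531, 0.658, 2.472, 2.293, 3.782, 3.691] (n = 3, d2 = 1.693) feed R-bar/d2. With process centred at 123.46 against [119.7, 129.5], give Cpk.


R_bar = (2.177 + 3.757 + 1.129 + 2.531 + 0.658 + 2.472 + 2.293 + 3.782 + 3.691) / 9 = 2.4988889
sigma = R_bar / d2 = 2.4988889 / 1.693 = 1.4760123
Cp = (USL - LSL)/(6*sigma) = (129.5 - 119.7)/(6*1.4760123) = 1.1066
Cpu = (129.5 - 123.46)/(3*1.4760123) = 1.3640
Cpl = (123.46 - 119.7)/(3*1.4760123) = 0.8491
Cpk = min(Cpu, Cpl) = 0.8491

0.8491


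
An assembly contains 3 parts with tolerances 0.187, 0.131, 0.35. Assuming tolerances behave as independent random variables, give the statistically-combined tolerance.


RSS = sqrt(0.187^2 + 0.131^2 + 0.35^2)
= sqrt(0.17463)
= 0.4179

0.4179


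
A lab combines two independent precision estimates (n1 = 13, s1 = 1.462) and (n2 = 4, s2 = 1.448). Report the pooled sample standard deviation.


s_p = sqrt(((n1-1)*s1^2 + (n2-1)*s2^2) / (n1+n2-2))
numerator = (13-1)*1.462^2 + (4-1)*1.448^2 = 25.649328 + 6.290112 = 31.93944
denominator = 13 + 4 - 2 = 15
s_p^2 = 31.93944 / 15 = 2.129296
s_p = sqrt(2.129296) = 1.4592

1.4592


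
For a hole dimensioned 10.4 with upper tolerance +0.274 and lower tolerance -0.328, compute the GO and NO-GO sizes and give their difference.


GO = nominal - lower_tol (smallest hole = maximum material condition)
GO = 10.4 - 0.328 = 10.072
NO-GO = nominal + upper_tol (largest hole = least material condition)
NO-GO = 10.4 + 0.274 = 10.674
spread = NO-GO - GO = 10.674 - 10.072 = 0.6020

0.6020


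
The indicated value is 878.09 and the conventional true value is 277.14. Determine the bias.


Systematic error = measured - true
= 878.09 - 277.14
= 600.9500

600.9500


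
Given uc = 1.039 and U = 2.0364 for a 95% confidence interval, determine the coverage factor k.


k = U / uc
k = 2.0364 / 1.039
k = 1.96

1.96


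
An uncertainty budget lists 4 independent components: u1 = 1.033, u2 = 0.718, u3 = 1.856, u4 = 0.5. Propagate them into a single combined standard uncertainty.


uc = sqrt(1.033^2 + 0.718^2 + 1.856^2 + 0.5^2)
uc = sqrt(5.277349)
uc = 2.2972

2.2972


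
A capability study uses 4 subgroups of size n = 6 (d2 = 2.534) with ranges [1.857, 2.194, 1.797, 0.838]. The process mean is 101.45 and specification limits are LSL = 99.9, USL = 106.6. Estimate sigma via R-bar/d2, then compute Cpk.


R_bar = (1.857 + 2.194 + 1.797 + 0.838) / 4 = 1.6715
sigma = R_bar / d2 = 1.6715 / 2.534 = 0.65962904
Cp = (USL - LSL)/(6*sigma) = (106.6 - 99.9)/(6*0.65962904) = 1.6929
Cpu = (106.6 - 101.45)/(3*0.65962904) = 2.6025
Cpl = (101.45 - 99.9)/(3*0.65962904) = 0.7833
Cpk = min(Cpu, Cpl) = 0.7833

0.7833


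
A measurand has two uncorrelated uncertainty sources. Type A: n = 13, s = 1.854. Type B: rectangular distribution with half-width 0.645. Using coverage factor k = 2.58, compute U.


u_A = s / sqrt(n) = 1.854 / sqrt(13) = 0.51420708
u_B = half_width / sqrt(3) = 0.645 / sqrt(3) = 0.37239092
uc = sqrt(u_A^2 + u_B^2) = sqrt(0.51420708^2 + 0.37239092^2) = 0.6348889
U = k * uc = 2.58 * 0.6348889
U = 1.6380

1.6380


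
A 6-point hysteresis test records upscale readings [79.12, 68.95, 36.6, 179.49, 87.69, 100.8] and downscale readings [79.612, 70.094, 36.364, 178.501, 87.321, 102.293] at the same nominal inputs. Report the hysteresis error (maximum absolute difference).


|79.12 - 79.612| = 0.4920
|68.95 - 70.094| = 1.1440
|36.6 - 36.364| = 0.2360
|179.49 - 178.501| = 0.9890
|87.69 - 87.321| = 0.3690
|100.8 - 102.293| = 1.4930
hysteresis = max(diffs) = 1.4930

1.4930


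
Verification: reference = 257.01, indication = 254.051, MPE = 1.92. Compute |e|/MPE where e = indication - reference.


e = indication - reference = 254.051 - 257.01 = -2.9590
|e| = 2.9590
ratio = |e| / MPE = 2.9590 / 1.92
ratio = 1.5411

1.5411


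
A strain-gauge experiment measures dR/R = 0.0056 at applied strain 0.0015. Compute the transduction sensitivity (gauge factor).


GF = (dR/R) / epsilon
= 0.0056 / 0.0015
= 3.7333

3.7333


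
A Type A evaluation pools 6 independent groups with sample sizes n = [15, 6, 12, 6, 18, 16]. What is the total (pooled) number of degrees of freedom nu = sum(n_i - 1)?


nu = sum_i (n_i - 1)
nu = ((15 - 1) + (6 - 1) + (12 - 1) + (6 - 1) + (18 - 1) + (16 - 1))
nu = 14 + 5 + 11 + 5 + 17 + 15
nu = 67

67


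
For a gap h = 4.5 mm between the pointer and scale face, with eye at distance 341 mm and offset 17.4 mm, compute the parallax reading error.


error = h * offset / d
= 4.5 * 17.4 / 341
= 0.2296

0.2296


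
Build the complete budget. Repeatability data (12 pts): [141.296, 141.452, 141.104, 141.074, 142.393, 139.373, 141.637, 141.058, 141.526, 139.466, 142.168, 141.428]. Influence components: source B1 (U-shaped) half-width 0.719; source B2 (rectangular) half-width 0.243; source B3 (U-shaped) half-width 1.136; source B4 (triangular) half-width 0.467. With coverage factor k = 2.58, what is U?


mean = (141.296 + 141.452 + 141.104 + 141.074 + 142.393 + 139.373 + 141.637 + 141.058 + 141.526 + 139.466 + 142.168 + 141.428) / 12 = 141.1645833
s = sqrt(sum((x - mean)^2)/(n-1)) = 0.912395
u_A = s / sqrt(n) = 0.912395 / sqrt(12) = 0.26338575
u_B1 = 0.719 / sqrt(2) = 0.50840978
u_B2 = 0.243 / sqrt(3) = 0.14029612
u_B3 = 1.136 / sqrt(2) = 0.8032733
u_B4 = 0.467 / sqrt(6) = 0.19065195
uc = sqrt(0.26338575^2 + 0.50840978^2 + 0.14029612^2 + 0.8032733^2 + 0.19065195^2) = 1.0144613
U = k * uc = 2.58 * 1.0144613
U = 2.6173

2.6173


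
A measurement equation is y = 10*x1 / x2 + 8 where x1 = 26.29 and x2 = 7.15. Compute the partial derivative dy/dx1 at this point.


y = 10*x1 / x2 + 8
dy/dx1 = 10/x2
Evaluate at x2 = 7.15: c1 = 10 / 7.15
c1 = 1.3986

1.3986


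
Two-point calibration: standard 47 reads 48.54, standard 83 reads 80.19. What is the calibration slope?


slope = (y2 - y1) / (x2 - x1)
= (80.19 - 48.54) / (83 - 47)
= 31.6500 / 36
= 0.8792

0.8792


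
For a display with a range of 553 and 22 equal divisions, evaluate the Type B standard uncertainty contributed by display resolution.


resolution = range / divisions
resolution = 553 / 22 = 25.136364
u_res = resolution / (2*sqrt(3))
u_res = 25.136364 / 3.4641016
u_res = 7.2562

7.2562


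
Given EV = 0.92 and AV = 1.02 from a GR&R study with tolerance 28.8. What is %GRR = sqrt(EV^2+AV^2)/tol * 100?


GRR = sqrt(EV^2 + AV^2) = sqrt(0.92^2 + 1.02^2) = 1.3736084
%GRR = GRR / tol * 100 = 1.3736084 / 28.8 * 100
%GRR = 4.7695

4.7695


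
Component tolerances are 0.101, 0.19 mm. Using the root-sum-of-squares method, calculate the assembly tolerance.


RSS = sqrt(0.101^2 + 0.19^2)
= sqrt(0.046301)
= 0.2152

0.2152


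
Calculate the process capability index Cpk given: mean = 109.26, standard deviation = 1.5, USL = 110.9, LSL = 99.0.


Cpu = (USL - mean) / (3*sigma) = (110.9 - 109.26) / (3*1.5) = 0.3644
Cpl = (mean - LSL) / (3*sigma) = (109.26 - 99.0) / (3*1.5) = 2.2800
Cpk = min(Cpu, Cpl) = 0.3644

0.3644


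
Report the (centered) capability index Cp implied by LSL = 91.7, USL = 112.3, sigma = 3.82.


Cp = (USL - LSL) / (6 * sigma)
= (112.3 - 91.7) / (6 * 3.82)
= 20.6000 / 22.9200
= 0.8988

0.8988


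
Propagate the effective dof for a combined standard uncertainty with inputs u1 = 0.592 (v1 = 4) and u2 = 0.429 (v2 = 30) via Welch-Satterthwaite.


uc = sqrt(u1^2 + u2^2) = sqrt(0.592^2 + 0.429^2) = 0.73109849
v_eff = uc^4 / (u1^4/v1 + u2^4/v2)
= 0.73109849^4 / (0.592^4/4 + 0.429^4/30)
= 0.2856956 / 0.03183529
v_eff = 8.9742

8.9742


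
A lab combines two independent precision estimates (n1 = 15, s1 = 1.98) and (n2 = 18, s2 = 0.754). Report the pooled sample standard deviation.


s_p = sqrt(((n1-1)*s1^2 + (n2-1)*s2^2) / (n1+n2-2))
numerator = (15-1)*1.98^2 + (18-1)*0.754^2 = 54.8856 + 9.664772 = 64.550372
denominator = 15 + 18 - 2 = 31
s_p^2 = 64.550372 / 31 = 2.0822701
s_p = sqrt(2.0822701) = 1.4430

1.4430


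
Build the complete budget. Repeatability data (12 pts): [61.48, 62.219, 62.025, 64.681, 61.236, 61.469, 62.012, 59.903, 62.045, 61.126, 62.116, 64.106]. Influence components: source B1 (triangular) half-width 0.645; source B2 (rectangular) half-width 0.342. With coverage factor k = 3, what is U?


mean = (61.48 + 62.219 + 62.025 + 64.681 + 61.236 + 61.469 + 62.012 + 59.903 + 62.045 + 61.126 + 62.116 + 64.106) / 12 = 62.03483333
s = sqrt(sum((x - mean)^2)/(n-1)) = 1.2781375
u_A = s / sqrt(n) = 1.2781375 / sqrt(12) = 0.36896651
u_B1 = 0.645 / sqrt(6) = 0.26332015
u_B2 = 0.342 / sqrt(3) = 0.19745379
uc = sqrt(0.36896651^2 + 0.26332015^2 + 0.19745379^2) = 0.49443077
U = k * uc = 3 * 0.49443077
U = 1.4833

1.4833


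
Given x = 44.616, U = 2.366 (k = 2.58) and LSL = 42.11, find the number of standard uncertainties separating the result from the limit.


u = U / k = 2.366 / 2.58 = 0.91705426
margin = |LSL - x| = |42.11 - 44.616| = 2.506
z = margin / u = 2.506 / 0.91705426
z = 2.7327

2.7327


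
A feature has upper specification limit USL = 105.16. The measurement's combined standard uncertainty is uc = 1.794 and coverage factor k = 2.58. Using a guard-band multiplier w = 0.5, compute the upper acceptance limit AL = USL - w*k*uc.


U = k * uc = 2.58 * 1.794 = 4.62852
guard band g = w * U = 0.5 * 4.62852 = 2.31426
AL = USL - g = 105.16 - 2.31426
AL = 102.8457

102.8457


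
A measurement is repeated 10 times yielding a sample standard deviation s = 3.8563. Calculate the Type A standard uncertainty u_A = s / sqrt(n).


u_A = s / sqrt(n)
u_A = 3.8563 / sqrt(10)
u_A = 3.8563 / 3.1622777
u_A = 1.2195

1.2195


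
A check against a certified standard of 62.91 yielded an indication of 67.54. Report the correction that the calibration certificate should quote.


Correction = standard - reading
= 62.91 - 67.54
= -4.6300

-4.6300


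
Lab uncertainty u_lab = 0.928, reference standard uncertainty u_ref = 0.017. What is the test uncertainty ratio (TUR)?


TUR = u_lab / u_ref
= 0.928 / 0.017
= 54.5882

54.5882


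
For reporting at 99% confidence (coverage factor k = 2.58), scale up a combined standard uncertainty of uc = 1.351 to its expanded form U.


U = k * uc
U = 2.58 * 1.351
U = 3.4856

3.4856


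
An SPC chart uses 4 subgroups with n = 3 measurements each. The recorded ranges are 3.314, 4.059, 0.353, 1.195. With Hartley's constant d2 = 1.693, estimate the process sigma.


R_bar = (3.314 + 4.059 + 0.353 + 1.195) / 4
R_bar = 8.921 / 4 = 2.23025
sigma_hat = R_bar / d2 = 2.23025 / 1.693 = 1.3173

1.3173


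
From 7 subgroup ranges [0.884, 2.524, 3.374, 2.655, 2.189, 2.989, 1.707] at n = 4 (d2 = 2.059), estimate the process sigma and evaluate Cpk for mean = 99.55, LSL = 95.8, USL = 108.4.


R_bar = (0.884 + 2.524 + 3.374 + 2.655 + 2.189 + 2.989 + 1.707) / 7 = 2.3317143
sigma = R_bar / d2 = 2.3317143 / 2.059 = 1.1324499
Cp = (USL - LSL)/(6*sigma) = (108.4 - 95.8)/(6*1.1324499) = 1.8544
Cpu = (108.4 - 99.55)/(3*1.1324499) = 2.6050
Cpl = (99.55 - 95.8)/(3*1.1324499) = 1.1038
Cpk = min(Cpu, Cpl) = 1.1038

1.1038


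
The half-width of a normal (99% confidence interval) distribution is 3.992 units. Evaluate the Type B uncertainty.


u_B = half_width / 2.576
u_B = 3.992 / 2.576
u_B = 1.5497

1.5497


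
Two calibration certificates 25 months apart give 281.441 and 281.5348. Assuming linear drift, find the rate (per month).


rate = (v2 - v1) / months
= (281.5348 - 281.441) / 25
= 0.0938 / 25
= 0.0038

0.0038


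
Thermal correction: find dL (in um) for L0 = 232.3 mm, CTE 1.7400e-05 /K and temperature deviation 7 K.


dL = L * alpha * dT
= 232.3 * 1.7400e-05 * 7
= 0.0282941 mm
dL_um = 0.0282941 * 1000 = 28.2941 um

28.2941


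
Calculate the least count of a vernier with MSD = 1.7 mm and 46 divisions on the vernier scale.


LC = MSD / n_div
= 1.7 / 46
= 0.0370

0.0370


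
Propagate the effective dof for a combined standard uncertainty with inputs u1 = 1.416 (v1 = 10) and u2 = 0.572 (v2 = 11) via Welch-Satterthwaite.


uc = sqrt(u1^2 + u2^2) = sqrt(1.416^2 + 0.572^2) = 1.5271673
v_eff = uc^4 / (u1^4/v1 + u2^4/v2)
= 1.5271673^4 / (1.416^4/10 + 0.572^4/11)
= 5.4393432 / 0.41175672
v_eff = 13.2101

13.2101


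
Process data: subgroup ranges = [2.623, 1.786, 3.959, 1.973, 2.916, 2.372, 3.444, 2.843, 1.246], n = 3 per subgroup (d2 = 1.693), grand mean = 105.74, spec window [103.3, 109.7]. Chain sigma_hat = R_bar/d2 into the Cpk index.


R_bar = (2.623 + 1.786 + 3.959 + 1.973 + 2.916 + 2.372 + 3.444 + 2.843 + 1.246) / 9 = 2.5735556
sigma = R_bar / d2 = 2.5735556 / 1.693 = 1.5201155
Cp = (USL - LSL)/(6*sigma) = (109.7 - 103.3)/(6*1.5201155) = 0.7017
Cpu = (109.7 - 105.74)/(3*1.5201155) = 0.8684
Cpl = (105.74 - 103.3)/(3*1.5201155) = 0.5350
Cpk = min(Cpu, Cpl) = 0.5350

0.5350


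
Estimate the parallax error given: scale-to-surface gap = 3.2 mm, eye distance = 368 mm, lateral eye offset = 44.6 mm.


error = h * offset / d
= 3.2 * 44.6 / 368
= 0.3878

0.3878


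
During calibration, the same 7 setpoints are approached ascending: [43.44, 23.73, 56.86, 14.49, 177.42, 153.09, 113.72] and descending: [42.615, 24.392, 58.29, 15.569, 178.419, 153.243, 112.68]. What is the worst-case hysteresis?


|43.44 - 42.615| = 0.8250
|23.73 - 24.392| = 0.6620
|56.86 - 58.29| = 1.4300
|14.49 - 15.569| = 1.0790
|177.42 - 178.419| = 0.9990
|153.09 - 153.243| = 0.1530
|113.72 - 112.68| = 1.0400
hysteresis = max(diffs) = 1.4300

1.4300


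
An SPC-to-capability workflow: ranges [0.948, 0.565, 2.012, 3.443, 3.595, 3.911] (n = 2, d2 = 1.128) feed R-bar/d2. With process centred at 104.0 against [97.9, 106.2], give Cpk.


R_bar = (0.948 + 0.565 + 2.012 + 3.443 + 3.595 + 3.911) / 6 = 2.4123333
sigma = R_bar / d2 = 2.4123333 / 1.128 = 2.1385934
Cp = (USL - LSL)/(6*sigma) = (106.2 - 97.9)/(6*2.1385934) = 0.6468
Cpu = (106.2 - 104.0)/(3*2.1385934) = 0.3429
Cpl = (104.0 - 97.9)/(3*2.1385934) = 0.9508
Cpk = min(Cpu, Cpl) = 0.3429

0.3429


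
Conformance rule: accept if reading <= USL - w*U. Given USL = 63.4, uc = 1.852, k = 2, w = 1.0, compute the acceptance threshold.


U = k * uc = 2 * 1.852 = 3.704
guard band g = w * U = 1.0 * 3.704 = 3.704
AL = USL - g = 63.4 - 3.704
AL = 59.6960

59.6960


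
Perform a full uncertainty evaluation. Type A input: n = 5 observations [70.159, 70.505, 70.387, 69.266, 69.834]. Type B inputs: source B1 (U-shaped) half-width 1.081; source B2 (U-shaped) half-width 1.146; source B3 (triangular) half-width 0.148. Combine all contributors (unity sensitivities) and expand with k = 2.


mean = (70.159 + 70.505 + 70.387 + 69.266 + 69.834) / 5 = 70.0302
s = sqrt(sum((x - mean)^2)/(n-1)) = 0.49795251
u_A = s / sqrt(n) = 0.49795251 / sqrt(5) = 0.22269113
u_B1 = 1.081 / sqrt(2) = 0.76438243
u_B2 = 1.146 / sqrt(2) = 0.81034437
u_B3 = 0.148 / sqrt(6) = 0.060420747
uc = sqrt(0.22269113^2 + 0.76438243^2 + 0.81034437^2 + 0.060420747^2) = 1.1376205
U = k * uc = 2 * 1.1376205
U = 2.2752

2.2752


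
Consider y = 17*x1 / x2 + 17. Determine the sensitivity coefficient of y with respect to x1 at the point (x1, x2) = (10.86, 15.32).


y = 17*x1 / x2 + 17
dy/dx1 = 17/x2
Evaluate at x2 = 15.32: c1 = 17 / 15.32
c1 = 1.1097

1.1097


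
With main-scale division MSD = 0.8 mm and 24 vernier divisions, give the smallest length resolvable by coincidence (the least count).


LC = MSD / n_div
= 0.8 / 24
= 0.0333

0.0333


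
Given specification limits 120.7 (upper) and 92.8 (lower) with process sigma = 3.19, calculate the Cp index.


Cp = (USL - LSL) / (6 * sigma)
= (120.7 - 92.8) / (6 * 3.19)
= 27.9000 / 19.1400
= 1.4577

1.4577


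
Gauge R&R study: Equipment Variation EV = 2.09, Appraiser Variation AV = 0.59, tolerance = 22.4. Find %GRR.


GRR = sqrt(EV^2 + AV^2) = sqrt(2.09^2 + 0.59^2) = 2.1716814
%GRR = GRR / tol * 100 = 2.1716814 / 22.4 * 100
%GRR = 9.6950

9.6950


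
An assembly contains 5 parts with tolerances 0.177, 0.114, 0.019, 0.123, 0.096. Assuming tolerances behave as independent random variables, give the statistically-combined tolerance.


RSS = sqrt(0.177^2 + 0.114^2 + 0.019^2 + 0.123^2 + 0.096^2)
= sqrt(0.069031)
= 0.2627

0.2627


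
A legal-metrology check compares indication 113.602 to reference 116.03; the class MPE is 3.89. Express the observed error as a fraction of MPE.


e = indication - reference = 113.602 - 116.03 = -2.4280
|e| = 2.4280
ratio = |e| / MPE = 2.4280 / 3.89
ratio = 0.6242

0.6242


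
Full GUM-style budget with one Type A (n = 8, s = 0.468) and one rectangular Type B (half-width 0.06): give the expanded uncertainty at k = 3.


u_A = s / sqrt(n) = 0.468 / sqrt(8) = 0.16546299
u_B = half_width / sqrt(3) = 0.06 / sqrt(3) = 0.034641016
uc = sqrt(u_A^2 + u_B^2) = sqrt(0.16546299^2 + 0.034641016^2) = 0.16905029
U = k * uc = 3 * 0.16905029
U = 0.5072

0.5072


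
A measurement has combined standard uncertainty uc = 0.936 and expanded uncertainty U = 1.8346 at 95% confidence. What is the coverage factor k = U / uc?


k = U / uc
k = 1.8346 / 0.936
k = 1.96

1.96


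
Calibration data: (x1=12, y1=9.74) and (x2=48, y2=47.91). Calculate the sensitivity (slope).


slope = (y2 - y1) / (x2 - x1)
= (47.91 - 9.74) / (48 - 12)
= 38.1700 / 36
= 1.0603

1.0603


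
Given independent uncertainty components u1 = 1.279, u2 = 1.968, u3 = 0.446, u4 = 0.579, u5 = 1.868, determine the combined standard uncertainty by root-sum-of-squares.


uc = sqrt(1.279^2 + 1.968^2 + 0.446^2 + 0.579^2 + 1.868^2)
uc = sqrt(9.532446)
uc = 3.0875

3.0875


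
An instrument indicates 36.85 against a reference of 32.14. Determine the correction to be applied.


Correction = standard - reading
= 32.14 - 36.85
= -4.7100

-4.7100


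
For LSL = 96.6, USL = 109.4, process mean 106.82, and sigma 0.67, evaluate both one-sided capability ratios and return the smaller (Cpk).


Cpu = (USL - mean) / (3*sigma) = (109.4 - 106.82) / (3*0.67) = 1.2836
Cpl = (mean - LSL) / (3*sigma) = (106.82 - 96.6) / (3*0.67) = 5.0846
Cpk = min(Cpu, Cpl) = 1.2836

1.2836


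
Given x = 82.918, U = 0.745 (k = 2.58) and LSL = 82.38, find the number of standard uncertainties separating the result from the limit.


u = U / k = 0.745 / 2.58 = 0.28875969
margin = |LSL - x| = |82.38 - 82.918| = 0.538
z = margin / u = 0.538 / 0.28875969
z = 1.8631

1.8631


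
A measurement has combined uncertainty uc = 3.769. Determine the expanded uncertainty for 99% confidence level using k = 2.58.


U = k * uc
U = 2.58 * 3.769
U = 9.7240

9.7240


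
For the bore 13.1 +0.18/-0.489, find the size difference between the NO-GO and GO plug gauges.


GO = nominal - lower_tol (smallest hole = maximum material condition)
GO = 13.1 - 0.489 = 12.611
NO-GO = nominal + upper_tol (largest hole = least material condition)
NO-GO = 13.1 + 0.18 = 13.28
spread = NO-GO - GO = 13.28 - 12.611 = 0.6690

0.6690


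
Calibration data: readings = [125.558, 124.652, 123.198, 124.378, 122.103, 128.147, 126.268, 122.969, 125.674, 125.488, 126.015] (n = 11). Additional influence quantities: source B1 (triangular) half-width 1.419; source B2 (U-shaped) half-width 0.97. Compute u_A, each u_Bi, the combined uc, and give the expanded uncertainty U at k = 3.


mean = (125.558 + 124.652 + 123.198 + 124.378 + 122.103 + 128.147 + 126.268 + 122.969 + 125.674 + 125.488 + 126.015) / 11 = 124.95
s = sqrt(sum((x - mean)^2)/(n-1)) = 1.7259984
u_A = s / sqrt(n) = 1.7259984 / sqrt(11) = 0.5204081
u_B1 = 1.419 / sqrt(6) = 0.57930432
u_B2 = 0.97 / sqrt(2) = 0.68589358
uc = sqrt(0.5204081^2 + 0.57930432^2 + 0.68589358^2) = 1.0377225
U = k * uc = 3 * 1.0377225
U = 3.1132

3.1132


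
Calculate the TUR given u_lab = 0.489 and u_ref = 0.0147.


TUR = u_lab / u_ref
= 0.489 / 0.0147
= 33.2653

33.2653


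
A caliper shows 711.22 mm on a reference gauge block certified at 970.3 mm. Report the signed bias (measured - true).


Systematic error = measured - true
= 711.22 - 970.3
= -259.0800

-259.0800


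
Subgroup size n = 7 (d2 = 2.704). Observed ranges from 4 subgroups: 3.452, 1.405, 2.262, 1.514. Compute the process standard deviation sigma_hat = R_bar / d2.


R_bar = (3.452 + 1.405 + 2.262 + 1.514) / 4
R_bar = 8.633 / 4 = 2.15825
sigma_hat = R_bar / d2 = 2.15825 / 2.704 = 0.7982

0.7982


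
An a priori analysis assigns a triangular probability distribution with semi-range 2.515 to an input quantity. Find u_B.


u_B = half_width / sqrt(6)
u_B = 2.515 / 2.4494897
u_B = 1.0267

1.0267


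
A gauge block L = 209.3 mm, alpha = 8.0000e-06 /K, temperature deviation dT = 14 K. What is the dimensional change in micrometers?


dL = L * alpha * dT
= 209.3 * 8.0000e-06 * 14
= 0.0234416 mm
dL_um = 0.0234416 * 1000 = 23.4416 um

23.4416


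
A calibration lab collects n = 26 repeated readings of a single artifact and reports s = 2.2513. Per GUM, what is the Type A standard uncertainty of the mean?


u_A = s / sqrt(n)
u_A = 2.2513 / sqrt(26)
u_A = 2.2513 / 5.0990195
u_A = 0.4415

0.4415


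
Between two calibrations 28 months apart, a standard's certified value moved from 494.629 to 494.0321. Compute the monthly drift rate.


rate = (v2 - v1) / months
= (494.0321 - 494.629) / 28
= -0.5969 / 28
= -0.0213

-0.0213


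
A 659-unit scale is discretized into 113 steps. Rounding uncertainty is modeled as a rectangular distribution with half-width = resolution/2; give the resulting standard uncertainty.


resolution = range / divisions
resolution = 659 / 113 = 5.8318584
u_res = resolution / (2*sqrt(3))
u_res = 5.8318584 / 3.4641016
u_res = 1.6835

1.6835


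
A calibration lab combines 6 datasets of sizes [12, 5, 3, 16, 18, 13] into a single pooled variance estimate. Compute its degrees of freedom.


nu = sum_i (n_i - 1)
nu = ((12 - 1) + (5 - 1) + (3 - 1) + (16 - 1) + (18 - 1) + (13 - 1))
nu = 11 + 4 + 2 + 15 + 17 + 12
nu = 61

61


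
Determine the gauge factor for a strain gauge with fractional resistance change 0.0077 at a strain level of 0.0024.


GF = (dR/R) / epsilon
= 0.0077 / 0.0024
= 3.2083

3.2083


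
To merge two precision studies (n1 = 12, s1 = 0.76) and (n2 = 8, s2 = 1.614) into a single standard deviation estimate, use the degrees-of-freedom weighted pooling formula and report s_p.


s_p = sqrt(((n1-1)*s1^2 + (n2-1)*s2^2) / (n1+n2-2))
numerator = (12-1)*0.76^2 + (8-1)*1.614^2 = 6.3536 + 18.234972 = 24.588572
denominator = 12 + 8 - 2 = 18
s_p^2 = 24.588572 / 18 = 1.3660318
s_p = sqrt(1.3660318) = 1.1688

1.1688


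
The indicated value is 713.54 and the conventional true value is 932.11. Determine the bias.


Systematic error = measured - true
= 713.54 - 932.11
= -218.5700

-218.5700


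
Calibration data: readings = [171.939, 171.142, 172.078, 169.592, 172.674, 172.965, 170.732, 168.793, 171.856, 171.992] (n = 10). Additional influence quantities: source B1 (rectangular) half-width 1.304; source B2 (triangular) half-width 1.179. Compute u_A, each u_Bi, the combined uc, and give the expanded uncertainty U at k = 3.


mean = (171.939 + 171.142 + 172.078 + 169.592 + 172.674 + 172.965 + 170.732 + 168.793 + 171.856 + 171.992) / 10 = 171.3763
s = sqrt(sum((x - mean)^2)/(n-1)) = 1.3313898
u_A = s / sqrt(n) = 1.3313898 / sqrt(10) = 0.42102242
u_B1 = 1.304 / sqrt(3) = 0.75286475
u_B2 = 1.179 / sqrt(6) = 0.48132473
uc = sqrt(0.42102242^2 + 0.75286475^2 + 0.48132473^2) = 0.98779487
U = k * uc = 3 * 0.98779487
U = 2.9634

2.9634


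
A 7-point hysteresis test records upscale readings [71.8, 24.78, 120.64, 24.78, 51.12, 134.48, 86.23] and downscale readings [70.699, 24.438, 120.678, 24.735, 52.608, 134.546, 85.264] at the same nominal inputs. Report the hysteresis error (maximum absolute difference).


|71.8 - 70.699| = 1.1010
|24.78 - 24.438| = 0.3420
|120.64 - 120.678| = 0.0380
|24.78 - 24.735| = 0.0450
|51.12 - 52.608| = 1.4880
|134.48 - 134.546| = 0.0660
|86.23 - 85.264| = 0.9660
hysteresis = max(diffs) = 1.4880

1.4880


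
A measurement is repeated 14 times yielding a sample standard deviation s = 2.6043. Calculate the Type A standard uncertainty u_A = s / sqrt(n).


u_A = s / sqrt(n)
u_A = 2.6043 / sqrt(14)
u_A = 2.6043 / 3.7416574
u_A = 0.6960

0.6960


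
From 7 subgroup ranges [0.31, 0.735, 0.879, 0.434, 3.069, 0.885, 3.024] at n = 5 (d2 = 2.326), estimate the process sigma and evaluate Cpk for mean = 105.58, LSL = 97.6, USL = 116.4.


R_bar = (0.31 + 0.735 + 0.879 + 0.434 + 3.069 + 0.885 + 3.024) / 7 = 1.3337143
sigma = R_bar / d2 = 1.3337143 / 2.326 = 0.57339394
Cp = (USL - LSL)/(6*sigma) = (116.4 - 97.6)/(6*0.57339394) = 5.4645
Cpu = (116.4 - 105.58)/(3*0.57339394) = 6.2900
Cpl = (105.58 - 97.6)/(3*0.57339394) = 4.6390
Cpk = min(Cpu, Cpl) = 4.6390

4.6390


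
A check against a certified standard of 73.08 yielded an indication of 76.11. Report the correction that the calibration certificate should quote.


Correction = standard - reading
= 73.08 - 76.11
= -3.0300

-3.0300


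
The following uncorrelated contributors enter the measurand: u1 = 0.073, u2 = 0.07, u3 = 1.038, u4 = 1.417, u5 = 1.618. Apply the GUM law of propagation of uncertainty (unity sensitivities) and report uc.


uc = sqrt(0.073^2 + 0.07^2 + 1.038^2 + 1.417^2 + 1.618^2)
uc = sqrt(5.713486)
uc = 2.3903

2.3903


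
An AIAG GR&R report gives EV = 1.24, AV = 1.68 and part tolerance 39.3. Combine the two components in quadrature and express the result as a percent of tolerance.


GRR = sqrt(EV^2 + AV^2) = sqrt(1.24^2 + 1.68^2) = 2.0880613
%GRR = GRR / tol * 100 = 2.0880613 / 39.3 * 100
%GRR = 5.3131

5.3131


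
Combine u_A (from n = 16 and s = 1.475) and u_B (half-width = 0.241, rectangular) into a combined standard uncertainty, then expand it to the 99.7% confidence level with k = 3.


u_A = s / sqrt(n) = 1.475 / sqrt(16) = 0.36875
u_B = half_width / sqrt(3) = 0.241 / sqrt(3) = 0.13914141
uc = sqrt(u_A^2 + u_B^2) = sqrt(0.36875^2 + 0.13914141^2) = 0.39412802
U = k * uc = 3 * 0.39412802
U = 1.1824

1.1824


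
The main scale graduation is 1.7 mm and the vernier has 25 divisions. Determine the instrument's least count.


LC = MSD / n_div
= 1.7 / 25
= 0.0680

0.0680


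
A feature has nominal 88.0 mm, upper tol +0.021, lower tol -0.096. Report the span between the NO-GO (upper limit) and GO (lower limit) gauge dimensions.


GO = nominal - lower_tol (smallest hole = maximum material condition)
GO = 88.0 - 0.096 = 87.904
NO-GO = nominal + upper_tol (largest hole = least material condition)
NO-GO = 88.0 + 0.021 = 88.021
spread = NO-GO - GO = 88.021 - 87.904 = 0.1170

0.1170


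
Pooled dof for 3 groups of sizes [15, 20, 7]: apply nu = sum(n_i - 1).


nu = sum_i (n_i - 1)
nu = ((15 - 1) + (20 - 1) + (7 - 1))
nu = 14 + 19 + 6
nu = 39

39


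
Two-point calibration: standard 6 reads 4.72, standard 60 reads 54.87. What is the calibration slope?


slope = (y2 - y1) / (x2 - x1)
= (54.87 - 4.72) / (60 - 6)
= 50.1500 / 54
= 0.9287

0.9287


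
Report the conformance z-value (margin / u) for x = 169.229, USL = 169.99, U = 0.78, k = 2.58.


u = U / k = 0.78 / 2.58 = 0.30232558
margin = |USL - x| = |169.99 - 169.229| = 0.761
z = margin / u = 0.761 / 0.30232558
z = 2.5172

2.5172


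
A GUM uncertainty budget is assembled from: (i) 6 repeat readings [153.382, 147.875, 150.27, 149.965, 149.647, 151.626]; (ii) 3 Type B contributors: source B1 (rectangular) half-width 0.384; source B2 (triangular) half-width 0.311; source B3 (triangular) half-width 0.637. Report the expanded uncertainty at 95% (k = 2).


mean = (153.382 + 147.875 + 150.27 + 149.965 + 149.647 + 151.626) / 6 = 150.4608333
s = sqrt(sum((x - mean)^2)/(n-1)) = 1.8720019
u_A = s / sqrt(n) = 1.8720019 / sqrt(6) = 0.76424158
u_B1 = 0.384 / sqrt(3) = 0.2217025
u_B2 = 0.311 / sqrt(6) = 0.12696522
u_B3 = 0.637 / sqrt(6) = 0.26005416
uc = sqrt(0.76424158^2 + 0.2217025^2 + 0.12696522^2 + 0.26005416^2) = 0.84673817
U = k * uc = 2 * 0.84673817
U = 1.6935

1.6935


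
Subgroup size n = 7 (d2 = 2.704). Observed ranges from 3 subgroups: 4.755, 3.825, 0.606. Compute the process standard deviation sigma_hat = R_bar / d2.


R_bar = (4.755 + 3.825 + 0.606) / 3
R_bar = 9.186 / 3 = 3.062
sigma_hat = R_bar / d2 = 3.062 / 2.704 = 1.1324

1.1324


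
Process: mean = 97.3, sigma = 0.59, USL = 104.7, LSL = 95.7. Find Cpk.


Cpu = (USL - mean) / (3*sigma) = (104.7 - 97.3) / (3*0.59) = 4.1808
Cpl = (mean - LSL) / (3*sigma) = (97.3 - 95.7) / (3*0.59) = 0.9040
Cpk = min(Cpu, Cpl) = 0.9040

0.9040


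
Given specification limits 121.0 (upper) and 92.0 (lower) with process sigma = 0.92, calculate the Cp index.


Cp = (USL - LSL) / (6 * sigma)
= (121.0 - 92.0) / (6 * 0.92)
= 29.0000 / 5.5200
= 5.2536

5.2536


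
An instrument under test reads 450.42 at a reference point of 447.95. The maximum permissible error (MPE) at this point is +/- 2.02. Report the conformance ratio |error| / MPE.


e = indication - reference = 450.42 - 447.95 = 2.4700
|e| = 2.4700
ratio = |e| / MPE = 2.4700 / 2.02
ratio = 1.2228

1.2228


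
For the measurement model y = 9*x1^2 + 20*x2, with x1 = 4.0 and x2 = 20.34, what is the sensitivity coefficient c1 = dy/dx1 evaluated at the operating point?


y = 9*x1^2 + 20*x2
dy/dx1 = 2*9*x1
Evaluate at x1 = 4.0: c1 = 18 * 4.0
c1 = 72.0000

72.0000


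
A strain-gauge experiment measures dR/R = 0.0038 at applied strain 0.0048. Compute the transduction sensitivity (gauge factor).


GF = (dR/R) / epsilon
= 0.0038 / 0.0048
= 0.7917

0.7917


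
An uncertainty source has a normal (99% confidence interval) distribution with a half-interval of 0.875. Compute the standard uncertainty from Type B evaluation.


u_B = half_width / 2.576
u_B = 0.875 / 2.576
u_B = 0.3397

0.3397


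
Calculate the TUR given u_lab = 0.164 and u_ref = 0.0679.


TUR = u_lab / u_ref
= 0.164 / 0.0679
= 2.4153

2.4153


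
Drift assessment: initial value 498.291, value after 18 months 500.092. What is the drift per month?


rate = (v2 - v1) / months
= (500.092 - 498.291) / 18
= 1.8010 / 18
= 0.1001

0.1001


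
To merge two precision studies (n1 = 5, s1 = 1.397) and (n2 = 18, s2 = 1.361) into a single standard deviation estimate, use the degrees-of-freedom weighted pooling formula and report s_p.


s_p = sqrt(((n1-1)*s1^2 + (n2-1)*s2^2) / (n1+n2-2))
numerator = (5-1)*1.397^2 + (18-1)*1.361^2 = 7.806436 + 31.489457 = 39.295893
denominator = 5 + 18 - 2 = 21
s_p^2 = 39.295893 / 21 = 1.871233
s_p = sqrt(1.871233) = 1.3679

1.3679


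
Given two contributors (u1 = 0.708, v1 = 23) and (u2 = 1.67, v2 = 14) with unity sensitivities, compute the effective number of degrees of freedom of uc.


uc = sqrt(u1^2 + u2^2) = sqrt(0.708^2 + 1.67^2) = 1.8138809
v_eff = uc^4 / (u1^4/v1 + u2^4/v2)
= 1.8138809^4 / (0.708^4/23 + 1.67^4/14)
= 10.825179 / 0.56649339
v_eff = 19.1091

19.1091


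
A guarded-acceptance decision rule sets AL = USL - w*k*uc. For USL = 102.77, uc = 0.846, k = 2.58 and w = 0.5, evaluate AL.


U = k * uc = 2.58 * 0.846 = 2.18268
guard band g = w * U = 0.5 * 2.18268 = 1.09134
AL = USL - g = 102.77 - 1.09134
AL = 101.6787

101.6787


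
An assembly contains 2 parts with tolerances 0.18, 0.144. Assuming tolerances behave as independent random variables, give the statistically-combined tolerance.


RSS = sqrt(0.18^2 + 0.144^2)
= sqrt(0.053136)
= 0.2305

0.2305


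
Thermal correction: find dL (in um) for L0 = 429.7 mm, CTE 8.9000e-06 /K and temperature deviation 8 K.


dL = L * alpha * dT
= 429.7 * 8.9000e-06 * 8
= 0.0305946 mm
dL_um = 0.0305946 * 1000 = 30.5946 um

30.5946


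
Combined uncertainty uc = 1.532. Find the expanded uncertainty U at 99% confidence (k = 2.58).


U = k * uc
U = 2.58 * 1.532
U = 3.9526

3.9526


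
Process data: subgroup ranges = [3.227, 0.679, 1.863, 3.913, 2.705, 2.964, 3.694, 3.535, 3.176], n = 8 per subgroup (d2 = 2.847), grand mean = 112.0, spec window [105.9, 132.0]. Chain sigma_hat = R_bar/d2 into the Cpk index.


R_bar = (3.227 + 0.679 + 1.863 + 3.913 + 2.705 + 2.964 + 3.694 + 3.535 + 3.176) / 9 = 2.8617778
sigma = R_bar / d2 = 2.8617778 / 2.847 = 1.0051907
Cp = (USL - LSL)/(6*sigma) = (132.0 - 105.9)/(6*1.0051907) = 4.3275
Cpu = (132.0 - 112.0)/(3*1.0051907) = 6.6322
Cpl = (112.0 - 105.9)/(3*1.0051907) = 2.0228
Cpk = min(Cpu, Cpl) = 2.0228

2.0228


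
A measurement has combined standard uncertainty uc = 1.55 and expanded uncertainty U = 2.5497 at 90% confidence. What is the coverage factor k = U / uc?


k = U / uc
k = 2.5497 / 1.55
k = 1.645

1.645


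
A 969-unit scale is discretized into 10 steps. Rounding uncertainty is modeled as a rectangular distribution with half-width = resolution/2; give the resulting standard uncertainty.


resolution = range / divisions
resolution = 969 / 10 = 96.9
u_res = resolution / (2*sqrt(3))
u_res = 96.9 / 3.4641016
u_res = 27.9726

27.9726


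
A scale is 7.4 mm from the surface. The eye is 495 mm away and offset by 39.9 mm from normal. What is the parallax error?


error = h * offset / d
= 7.4 * 39.9 / 495
= 0.5965

0.5965


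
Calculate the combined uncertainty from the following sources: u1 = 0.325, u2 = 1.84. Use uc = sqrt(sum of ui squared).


uc = sqrt(0.325^2 + 1.84^2)
uc = sqrt(3.491225)
uc = 1.8685

1.8685


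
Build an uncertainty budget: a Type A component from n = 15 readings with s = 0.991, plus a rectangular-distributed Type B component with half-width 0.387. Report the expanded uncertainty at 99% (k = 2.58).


u_A = s / sqrt(n) = 0.991 / sqrt(15) = 0.2558751
u_B = half_width / sqrt(3) = 0.387 / sqrt(3) = 0.22343455
uc = sqrt(u_A^2 + u_B^2) = sqrt(0.2558751^2 + 0.22343455^2) = 0.33969849
U = k * uc = 2.58 * 0.33969849
U = 0.8764

0.8764


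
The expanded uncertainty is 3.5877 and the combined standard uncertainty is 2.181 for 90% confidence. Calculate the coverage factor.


k = U / uc
k = 3.5877 / 2.181
k = 1.645

1.645


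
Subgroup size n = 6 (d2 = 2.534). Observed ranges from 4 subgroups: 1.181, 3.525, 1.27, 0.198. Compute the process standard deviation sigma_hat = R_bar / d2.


R_bar = (1.181 + 3.525 + 1.27 + 0.198) / 4
R_bar = 6.174 / 4 = 1.5435
sigma_hat = R_bar / d2 = 1.5435 / 2.534 = 0.6091

0.6091


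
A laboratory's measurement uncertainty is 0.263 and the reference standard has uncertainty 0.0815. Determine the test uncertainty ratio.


TUR = u_lab / u_ref
= 0.263 / 0.0815
= 3.2270

3.2270


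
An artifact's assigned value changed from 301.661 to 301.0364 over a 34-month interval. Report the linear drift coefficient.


rate = (v2 - v1) / months
= (301.0364 - 301.661) / 34
= -0.6246 / 34
= -0.0184

-0.0184


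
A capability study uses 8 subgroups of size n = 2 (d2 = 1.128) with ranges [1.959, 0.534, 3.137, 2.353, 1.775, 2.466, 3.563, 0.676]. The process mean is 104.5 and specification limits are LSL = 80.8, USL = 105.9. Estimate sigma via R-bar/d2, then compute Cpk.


R_bar = (1.959 + 0.534 + 3.137 + 2.353 + 1.775 + 2.466 + 3.563 + 0.676) / 8 = 2.057875
sigma = R_bar / d2 = 2.057875 / 1.128 = 1.8243573
Cp = (USL - LSL)/(6*sigma) = (105.9 - 80.8)/(6*1.8243573) = 2.2930
Cpu = (105.9 - 104.5)/(3*1.8243573) = 0.2558
Cpl = (104.5 - 80.8)/(3*1.8243573) = 4.3303
Cpk = min(Cpu, Cpl) = 0.2558

0.2558


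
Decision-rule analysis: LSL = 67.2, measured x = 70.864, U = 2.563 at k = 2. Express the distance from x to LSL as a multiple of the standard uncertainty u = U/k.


u = U / k = 2.563 / 2 = 1.2815
margin = |LSL - x| = |67.2 - 70.864| = 3.664
z = margin / u = 3.664 / 1.2815
z = 2.8591

2.8591


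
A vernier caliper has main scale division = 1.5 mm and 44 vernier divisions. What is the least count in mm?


LC = MSD / n_div
= 1.5 / 44
= 0.0341

0.0341


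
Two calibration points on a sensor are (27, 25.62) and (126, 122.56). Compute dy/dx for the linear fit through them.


slope = (y2 - y1) / (x2 - x1)
= (122.56 - 25.62) / (126 - 27)
= 96.9400 / 99
= 0.9792

0.9792


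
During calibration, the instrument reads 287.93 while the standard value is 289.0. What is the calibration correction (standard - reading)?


Correction = standard - reading
= 289.0 - 287.93
= 1.0700

1.0700


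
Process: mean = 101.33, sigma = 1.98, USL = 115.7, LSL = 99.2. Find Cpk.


Cpu = (USL - mean) / (3*sigma) = (115.7 - 101.33) / (3*1.98) = 2.4192
Cpl = (mean - LSL) / (3*sigma) = (101.33 - 99.2) / (3*1.98) = 0.3586
Cpk = min(Cpu, Cpl) = 0.3586

0.3586


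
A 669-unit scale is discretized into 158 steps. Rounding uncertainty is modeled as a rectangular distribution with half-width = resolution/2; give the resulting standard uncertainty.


resolution = range / divisions
resolution = 669 / 158 = 4.2341772
u_res = resolution / (2*sqrt(3))
u_res = 4.2341772 / 3.4641016
u_res = 1.2223

1.2223


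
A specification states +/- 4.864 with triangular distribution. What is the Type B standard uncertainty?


u_B = half_width / sqrt(6)
u_B = 4.864 / 2.4494897
u_B = 1.9857

1.9857


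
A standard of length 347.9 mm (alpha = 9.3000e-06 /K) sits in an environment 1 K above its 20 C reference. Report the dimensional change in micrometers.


dL = L * alpha * dT
= 347.9 * 9.3000e-06 * 1
= 0.0032355 mm
dL_um = 0.0032355 * 1000 = 3.2355 um

3.2355


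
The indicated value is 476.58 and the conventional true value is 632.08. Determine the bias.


Systematic error = measured - true
= 476.58 - 632.08
= -155.5000

-155.5000
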